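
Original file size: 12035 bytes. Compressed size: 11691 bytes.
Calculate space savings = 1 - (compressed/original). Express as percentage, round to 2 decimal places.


ratio = compressed/original = 11691/12035 = 0.971417
savings = 1 - ratio = 1 - 0.971417 = 0.028583
as a percentage: 0.028583 * 100 = 2.86%

Space savings = 1 - 11691/12035 = 2.86%


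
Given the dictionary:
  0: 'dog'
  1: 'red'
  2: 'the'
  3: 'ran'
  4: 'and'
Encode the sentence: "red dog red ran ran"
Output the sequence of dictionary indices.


Look up each word in the dictionary:
  'red' -> 1
  'dog' -> 0
  'red' -> 1
  'ran' -> 3
  'ran' -> 3

Encoded: [1, 0, 1, 3, 3]


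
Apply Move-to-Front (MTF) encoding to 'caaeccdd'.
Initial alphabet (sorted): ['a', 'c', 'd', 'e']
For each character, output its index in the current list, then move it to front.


MTF encoding:
'c': index 1 in ['a', 'c', 'd', 'e'] -> ['c', 'a', 'd', 'e']
'a': index 1 in ['c', 'a', 'd', 'e'] -> ['a', 'c', 'd', 'e']
'a': index 0 in ['a', 'c', 'd', 'e'] -> ['a', 'c', 'd', 'e']
'e': index 3 in ['a', 'c', 'd', 'e'] -> ['e', 'a', 'c', 'd']
'c': index 2 in ['e', 'a', 'c', 'd'] -> ['c', 'e', 'a', 'd']
'c': index 0 in ['c', 'e', 'a', 'd'] -> ['c', 'e', 'a', 'd']
'd': index 3 in ['c', 'e', 'a', 'd'] -> ['d', 'c', 'e', 'a']
'd': index 0 in ['d', 'c', 'e', 'a'] -> ['d', 'c', 'e', 'a']


Output: [1, 1, 0, 3, 2, 0, 3, 0]


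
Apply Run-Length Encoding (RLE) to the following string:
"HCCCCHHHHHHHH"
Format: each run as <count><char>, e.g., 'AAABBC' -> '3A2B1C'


Scanning runs left to right:
  i=0: run of 'H' x 1 -> '1H'
  i=1: run of 'C' x 4 -> '4C'
  i=5: run of 'H' x 8 -> '8H'

RLE = 1H4C8H


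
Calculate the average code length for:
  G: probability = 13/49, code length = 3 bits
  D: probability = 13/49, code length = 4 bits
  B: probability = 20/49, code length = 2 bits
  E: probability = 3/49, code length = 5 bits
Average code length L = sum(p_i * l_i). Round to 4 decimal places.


Weighted contributions p_i * l_i:
  G: (13/49) * 3 = 39/49
  D: (13/49) * 4 = 52/49
  B: (20/49) * 2 = 40/49
  E: (3/49) * 5 = 15/49
Sum = (39 + 52 + 40 + 15)/49 = 146/49

L = 146/49 = 2.9796 bits/symbol


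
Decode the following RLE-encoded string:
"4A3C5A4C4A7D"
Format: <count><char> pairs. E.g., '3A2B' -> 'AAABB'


Expanding each <count><char> pair:
  4A -> 'AAAA'
  3C -> 'CCC'
  5A -> 'AAAAA'
  4C -> 'CCCC'
  4A -> 'AAAA'
  7D -> 'DDDDDDD'

Decoded = AAAACCCAAAAACCCCAAAADDDDDDD


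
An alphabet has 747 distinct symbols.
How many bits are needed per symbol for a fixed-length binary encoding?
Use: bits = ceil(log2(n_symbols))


log2(747) = 9.545
Bracket: 2^9 = 512 < 747 <= 2^10 = 1024
So ceil(log2(747)) = 10

bits = ceil(log2(747)) = ceil(9.545) = 10 bits


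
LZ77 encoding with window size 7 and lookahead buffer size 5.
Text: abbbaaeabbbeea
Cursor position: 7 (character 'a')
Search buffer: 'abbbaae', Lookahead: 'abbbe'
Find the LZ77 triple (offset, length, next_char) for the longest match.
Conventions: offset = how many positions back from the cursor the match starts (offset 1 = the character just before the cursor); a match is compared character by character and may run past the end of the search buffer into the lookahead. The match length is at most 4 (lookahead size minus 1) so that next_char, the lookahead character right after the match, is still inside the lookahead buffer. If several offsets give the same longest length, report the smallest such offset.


Try each offset into the search buffer:
  offset=1 (pos 6, char 'e'): match length 0
  offset=2 (pos 5, char 'a'): match length 1
  offset=3 (pos 4, char 'a'): match length 1
  offset=4 (pos 3, char 'b'): match length 0
  offset=5 (pos 2, char 'b'): match length 0
  offset=6 (pos 1, char 'b'): match length 0
  offset=7 (pos 0, char 'a'): match length 4
Longest match has length 4 at offset 7.
next_char = character at position 7 + 4 = 11 -> 'e'

Best match: offset=7, length=4 (matching 'abbb' starting at position 0)
LZ77 triple: (7, 4, 'e')


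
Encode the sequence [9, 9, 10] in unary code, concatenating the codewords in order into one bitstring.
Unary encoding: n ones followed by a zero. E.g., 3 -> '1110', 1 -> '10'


Encode each number as n ones followed by a terminating 0:
  9 -> 1111111110 (10 bits)
  9 -> 1111111110 (10 bits)
  10 -> 11111111110 (11 bits)
Total length = 10 + 10 + 11 = 31 bits.

Unary([9, 9, 10]) = 1111111110111111111011111111110 (31 bits)


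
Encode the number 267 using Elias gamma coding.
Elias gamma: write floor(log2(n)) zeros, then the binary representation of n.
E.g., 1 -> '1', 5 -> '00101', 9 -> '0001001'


num_bits = floor(log2(267)) + 1 = 9
leading_zeros = num_bits - 1 = 8
binary(267) = 100001011

Elias gamma(267) = '00000000' + '100001011' = 00000000100001011 (17 bits)


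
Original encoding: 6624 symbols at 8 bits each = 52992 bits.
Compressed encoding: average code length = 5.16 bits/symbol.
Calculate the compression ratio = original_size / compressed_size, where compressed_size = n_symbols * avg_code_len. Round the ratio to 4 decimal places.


original_size = n_symbols * orig_bits = 6624 * 8 = 52992 bits
compressed_size = n_symbols * avg_code_len = 6624 * 5.16 = 34179.84 bits
ratio = original_size / compressed_size = 52992 / 34179.84 = 1.5504

Compression ratio = 1.5504


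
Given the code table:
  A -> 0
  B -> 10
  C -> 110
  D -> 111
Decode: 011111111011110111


Decoding:
0 -> A
111 -> D
111 -> D
110 -> C
111 -> D
10 -> B
111 -> D


Result: ADDCDBD


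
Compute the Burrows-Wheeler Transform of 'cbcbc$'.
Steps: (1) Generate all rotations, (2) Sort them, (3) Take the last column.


Rotations (sorted):
  0: $cbcbc -> last char: c
  1: bc$cbc -> last char: c
  2: bcbc$c -> last char: c
  3: c$cbcb -> last char: b
  4: cbc$cb -> last char: b
  5: cbcbc$ -> last char: $


BWT = cccbb$


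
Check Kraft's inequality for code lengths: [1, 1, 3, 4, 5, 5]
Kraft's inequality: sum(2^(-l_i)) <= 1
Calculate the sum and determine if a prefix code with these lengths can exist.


Sum = 2^(-1) + 2^(-1) + 2^(-3) + 2^(-4) + 2^(-5) + 2^(-5)
    = 0.5 + 0.5 + 0.125 + 0.0625 + 0.03125 + 0.03125
    = 40/32 = 1.25
Since 1.25 > 1, Kraft's inequality is NOT satisfied.
A prefix code with these lengths CANNOT exist.

Kraft sum = 1.25. Not satisfied.


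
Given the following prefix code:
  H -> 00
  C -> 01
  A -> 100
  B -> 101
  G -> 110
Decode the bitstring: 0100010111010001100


Decoding step by step:
Bits 01 -> C
Bits 00 -> H
Bits 01 -> C
Bits 01 -> C
Bits 110 -> G
Bits 100 -> A
Bits 01 -> C
Bits 100 -> A


Decoded message: CHCCGACA


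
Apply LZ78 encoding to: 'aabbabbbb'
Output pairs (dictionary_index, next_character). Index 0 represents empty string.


LZ78 encoding steps:
Dictionary: {0: ''}
Step 1: w='' (idx 0), next='a' -> output (0, 'a'), add 'a' as idx 1
Step 2: w='a' (idx 1), next='b' -> output (1, 'b'), add 'ab' as idx 2
Step 3: w='' (idx 0), next='b' -> output (0, 'b'), add 'b' as idx 3
Step 4: w='ab' (idx 2), next='b' -> output (2, 'b'), add 'abb' as idx 4
Step 5: w='b' (idx 3), next='b' -> output (3, 'b'), add 'bb' as idx 5


Encoded: [(0, 'a'), (1, 'b'), (0, 'b'), (2, 'b'), (3, 'b')]


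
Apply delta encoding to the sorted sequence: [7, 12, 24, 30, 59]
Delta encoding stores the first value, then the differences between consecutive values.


First value: 7
Deltas:
  12 - 7 = 5
  24 - 12 = 12
  30 - 24 = 6
  59 - 30 = 29


Delta encoded: [7, 5, 12, 6, 29]


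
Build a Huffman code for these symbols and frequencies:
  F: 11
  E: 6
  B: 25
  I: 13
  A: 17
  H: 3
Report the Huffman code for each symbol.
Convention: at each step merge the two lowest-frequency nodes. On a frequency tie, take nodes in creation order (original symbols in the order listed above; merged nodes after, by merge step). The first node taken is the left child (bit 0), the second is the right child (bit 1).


Huffman tree construction:
Step 1: Merge H(3) + E(6) = 9
Step 2: Merge (H+E)(9) + F(11) = 20
Step 3: Merge I(13) + A(17) = 30
Step 4: Merge ((H+E)+F)(20) + B(25) = 45
Step 5: Merge (I+A)(30) + (((H+E)+F)+B)(45) = 75
Read each symbol's code off the tree from the root (left child = 0, right child = 1).

Codes:
  F: 101 (length 3)
  E: 1001 (length 4)
  B: 11 (length 2)
  I: 00 (length 2)
  A: 01 (length 2)
  H: 1000 (length 4)
Average code length: 179/75 = 2.3867 bits/symbol


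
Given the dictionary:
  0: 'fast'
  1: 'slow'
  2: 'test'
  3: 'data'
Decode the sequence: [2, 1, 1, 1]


Look up each index in the dictionary:
  2 -> 'test'
  1 -> 'slow'
  1 -> 'slow'
  1 -> 'slow'

Decoded: "test slow slow slow"


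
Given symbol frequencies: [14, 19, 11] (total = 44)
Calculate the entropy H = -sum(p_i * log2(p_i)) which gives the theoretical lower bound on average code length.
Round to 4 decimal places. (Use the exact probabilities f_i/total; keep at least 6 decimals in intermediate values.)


Per-symbol terms -p_i * log2(p_i) with p_i = f_i/44:
  p = 14/44 = 0.318182: log2(p) = -1.652077, -p*log2(p) = 0.525661
  p = 19/44 = 0.431818: log2(p) = -1.211504, -p*log2(p) = 0.523149
  p = 11/44 = 0.250000: log2(p) = -2.000000, -p*log2(p) = 0.500000
H = 0.525661 + 0.523149 + 0.500000 = 1.548810

H = 1.5488 bits/symbol


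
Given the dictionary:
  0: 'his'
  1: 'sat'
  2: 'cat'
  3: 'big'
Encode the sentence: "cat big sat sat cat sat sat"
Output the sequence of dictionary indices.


Look up each word in the dictionary:
  'cat' -> 2
  'big' -> 3
  'sat' -> 1
  'sat' -> 1
  'cat' -> 2
  'sat' -> 1
  'sat' -> 1

Encoded: [2, 3, 1, 1, 2, 1, 1]


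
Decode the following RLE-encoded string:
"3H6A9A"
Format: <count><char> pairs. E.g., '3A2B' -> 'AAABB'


Expanding each <count><char> pair:
  3H -> 'HHH'
  6A -> 'AAAAAA'
  9A -> 'AAAAAAAAA'

Decoded = HHHAAAAAAAAAAAAAAA


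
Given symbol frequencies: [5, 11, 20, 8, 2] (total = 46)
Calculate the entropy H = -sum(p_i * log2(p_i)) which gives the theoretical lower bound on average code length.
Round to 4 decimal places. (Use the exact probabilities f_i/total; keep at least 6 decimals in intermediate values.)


Per-symbol terms -p_i * log2(p_i) with p_i = f_i/46:
  p = 5/46 = 0.108696: log2(p) = -3.201634, -p*log2(p) = 0.348004
  p = 11/46 = 0.239130: log2(p) = -2.064130, -p*log2(p) = 0.493596
  p = 20/46 = 0.434783: log2(p) = -1.201634, -p*log2(p) = 0.522450
  p = 8/46 = 0.173913: log2(p) = -2.523562, -p*log2(p) = 0.438880
  p = 2/46 = 0.043478: log2(p) = -4.523562, -p*log2(p) = 0.196677
H = 0.348004 + 0.493596 + 0.522450 + 0.438880 + 0.196677 = 1.999607

H = 1.9996 bits/symbol


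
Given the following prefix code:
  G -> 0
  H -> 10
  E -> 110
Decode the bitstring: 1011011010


Decoding step by step:
Bits 10 -> H
Bits 110 -> E
Bits 110 -> E
Bits 10 -> H


Decoded message: HEEH


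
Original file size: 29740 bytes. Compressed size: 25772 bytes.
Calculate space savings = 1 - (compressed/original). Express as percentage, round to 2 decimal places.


ratio = compressed/original = 25772/29740 = 0.866577
savings = 1 - ratio = 1 - 0.866577 = 0.133423
as a percentage: 0.133423 * 100 = 13.34%

Space savings = 1 - 25772/29740 = 13.34%


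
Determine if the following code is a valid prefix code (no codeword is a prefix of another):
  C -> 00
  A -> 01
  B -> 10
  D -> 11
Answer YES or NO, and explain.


Checking each pair (does one codeword prefix another?):
  C='00' vs A='01': no prefix
  C='00' vs B='10': no prefix
  C='00' vs D='11': no prefix
  A='01' vs C='00': no prefix
  A='01' vs B='10': no prefix
  A='01' vs D='11': no prefix
  B='10' vs C='00': no prefix
  B='10' vs A='01': no prefix
  B='10' vs D='11': no prefix
  D='11' vs C='00': no prefix
  D='11' vs A='01': no prefix
  D='11' vs B='10': no prefix
No violation found over all pairs.

YES -- this is a valid prefix code. No codeword is a prefix of any other codeword.


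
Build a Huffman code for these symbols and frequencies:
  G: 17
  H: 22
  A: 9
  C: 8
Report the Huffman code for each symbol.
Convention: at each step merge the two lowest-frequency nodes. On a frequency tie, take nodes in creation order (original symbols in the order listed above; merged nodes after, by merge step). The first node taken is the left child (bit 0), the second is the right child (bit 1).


Huffman tree construction:
Step 1: Merge C(8) + A(9) = 17
Step 2: Merge G(17) + (C+A)(17) = 34
Step 3: Merge H(22) + (G+(C+A))(34) = 56
Read each symbol's code off the tree from the root (left child = 0, right child = 1).

Codes:
  G: 10 (length 2)
  H: 0 (length 1)
  A: 111 (length 3)
  C: 110 (length 3)
Average code length: 107/56 = 1.9107 bits/symbol


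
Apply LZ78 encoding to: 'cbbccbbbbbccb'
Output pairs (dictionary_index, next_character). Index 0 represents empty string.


LZ78 encoding steps:
Dictionary: {0: ''}
Step 1: w='' (idx 0), next='c' -> output (0, 'c'), add 'c' as idx 1
Step 2: w='' (idx 0), next='b' -> output (0, 'b'), add 'b' as idx 2
Step 3: w='b' (idx 2), next='c' -> output (2, 'c'), add 'bc' as idx 3
Step 4: w='c' (idx 1), next='b' -> output (1, 'b'), add 'cb' as idx 4
Step 5: w='b' (idx 2), next='b' -> output (2, 'b'), add 'bb' as idx 5
Step 6: w='bb' (idx 5), next='c' -> output (5, 'c'), add 'bbc' as idx 6
Step 7: w='cb' (idx 4), end of input -> output (4, '')


Encoded: [(0, 'c'), (0, 'b'), (2, 'c'), (1, 'b'), (2, 'b'), (5, 'c'), (4, '')]


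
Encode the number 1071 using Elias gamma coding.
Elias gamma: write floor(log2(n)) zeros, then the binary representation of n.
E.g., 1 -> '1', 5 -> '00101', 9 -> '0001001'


num_bits = floor(log2(1071)) + 1 = 11
leading_zeros = num_bits - 1 = 10
binary(1071) = 10000101111

Elias gamma(1071) = '0000000000' + '10000101111' = 000000000010000101111 (21 bits)


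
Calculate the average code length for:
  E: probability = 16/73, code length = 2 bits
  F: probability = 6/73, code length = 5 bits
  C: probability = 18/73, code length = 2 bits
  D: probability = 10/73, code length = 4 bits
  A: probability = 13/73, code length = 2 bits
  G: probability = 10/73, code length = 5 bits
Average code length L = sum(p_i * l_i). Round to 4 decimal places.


Weighted contributions p_i * l_i:
  E: (16/73) * 2 = 32/73
  F: (6/73) * 5 = 30/73
  C: (18/73) * 2 = 36/73
  D: (10/73) * 4 = 40/73
  A: (13/73) * 2 = 26/73
  G: (10/73) * 5 = 50/73
Sum = (32 + 30 + 36 + 40 + 26 + 50)/73 = 214/73

L = 214/73 = 2.9315 bits/symbol


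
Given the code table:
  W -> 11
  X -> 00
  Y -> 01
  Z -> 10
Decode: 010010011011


Decoding:
01 -> Y
00 -> X
10 -> Z
01 -> Y
10 -> Z
11 -> W


Result: YXZYZW


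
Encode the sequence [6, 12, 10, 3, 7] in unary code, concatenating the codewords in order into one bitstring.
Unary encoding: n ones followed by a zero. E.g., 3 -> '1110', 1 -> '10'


Encode each number as n ones followed by a terminating 0:
  6 -> 1111110 (7 bits)
  12 -> 1111111111110 (13 bits)
  10 -> 11111111110 (11 bits)
  3 -> 1110 (4 bits)
  7 -> 11111110 (8 bits)
Total length = 7 + 13 + 11 + 4 + 8 = 43 bits.

Unary([6, 12, 10, 3, 7]) = 1111110111111111111011111111110111011111110 (43 bits)


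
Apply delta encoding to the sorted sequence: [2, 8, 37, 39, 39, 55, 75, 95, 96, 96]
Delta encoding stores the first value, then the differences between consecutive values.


First value: 2
Deltas:
  8 - 2 = 6
  37 - 8 = 29
  39 - 37 = 2
  39 - 39 = 0
  55 - 39 = 16
  75 - 55 = 20
  95 - 75 = 20
  96 - 95 = 1
  96 - 96 = 0


Delta encoded: [2, 6, 29, 2, 0, 16, 20, 20, 1, 0]


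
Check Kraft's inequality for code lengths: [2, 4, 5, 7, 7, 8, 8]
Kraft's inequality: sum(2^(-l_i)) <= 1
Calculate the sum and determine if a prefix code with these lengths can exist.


Sum = 2^(-2) + 2^(-4) + 2^(-5) + 2^(-7) + 2^(-7) + 2^(-8) + 2^(-8)
    = 0.25 + 0.0625 + 0.03125 + 0.0078125 + 0.0078125 + 0.00390625 + 0.00390625
    = 94/256 = 0.3671875
Since 0.3671875 <= 1, Kraft's inequality IS satisfied.
A prefix code with these lengths CAN exist.

Kraft sum = 0.3671875. Satisfied.


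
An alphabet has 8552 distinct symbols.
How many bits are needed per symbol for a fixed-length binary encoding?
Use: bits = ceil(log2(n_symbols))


log2(8552) = 13.062
Bracket: 2^13 = 8192 < 8552 <= 2^14 = 16384
So ceil(log2(8552)) = 14

bits = ceil(log2(8552)) = ceil(13.062) = 14 bits


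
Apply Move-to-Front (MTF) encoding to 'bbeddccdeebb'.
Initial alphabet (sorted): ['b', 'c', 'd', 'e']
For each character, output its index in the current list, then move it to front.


MTF encoding:
'b': index 0 in ['b', 'c', 'd', 'e'] -> ['b', 'c', 'd', 'e']
'b': index 0 in ['b', 'c', 'd', 'e'] -> ['b', 'c', 'd', 'e']
'e': index 3 in ['b', 'c', 'd', 'e'] -> ['e', 'b', 'c', 'd']
'd': index 3 in ['e', 'b', 'c', 'd'] -> ['d', 'e', 'b', 'c']
'd': index 0 in ['d', 'e', 'b', 'c'] -> ['d', 'e', 'b', 'c']
'c': index 3 in ['d', 'e', 'b', 'c'] -> ['c', 'd', 'e', 'b']
'c': index 0 in ['c', 'd', 'e', 'b'] -> ['c', 'd', 'e', 'b']
'd': index 1 in ['c', 'd', 'e', 'b'] -> ['d', 'c', 'e', 'b']
'e': index 2 in ['d', 'c', 'e', 'b'] -> ['e', 'd', 'c', 'b']
'e': index 0 in ['e', 'd', 'c', 'b'] -> ['e', 'd', 'c', 'b']
'b': index 3 in ['e', 'd', 'c', 'b'] -> ['b', 'e', 'd', 'c']
'b': index 0 in ['b', 'e', 'd', 'c'] -> ['b', 'e', 'd', 'c']


Output: [0, 0, 3, 3, 0, 3, 0, 1, 2, 0, 3, 0]


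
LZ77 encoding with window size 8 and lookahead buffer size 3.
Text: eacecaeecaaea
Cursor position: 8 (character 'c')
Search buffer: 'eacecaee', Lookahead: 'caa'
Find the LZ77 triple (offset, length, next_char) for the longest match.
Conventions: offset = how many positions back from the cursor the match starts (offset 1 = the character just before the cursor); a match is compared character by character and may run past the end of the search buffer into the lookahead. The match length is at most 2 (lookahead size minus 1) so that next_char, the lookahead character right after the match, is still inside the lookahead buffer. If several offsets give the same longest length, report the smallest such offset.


Try each offset into the search buffer:
  offset=1 (pos 7, char 'e'): match length 0
  offset=2 (pos 6, char 'e'): match length 0
  offset=3 (pos 5, char 'a'): match length 0
  offset=4 (pos 4, char 'c'): match length 2
  offset=5 (pos 3, char 'e'): match length 0
  offset=6 (pos 2, char 'c'): match length 1
  offset=7 (pos 1, char 'a'): match length 0
  offset=8 (pos 0, char 'e'): match length 0
Longest match has length 2 at offset 4.
next_char = character at position 8 + 2 = 10 -> 'a'

Best match: offset=4, length=2 (matching 'ca' starting at position 4)
LZ77 triple: (4, 2, 'a')


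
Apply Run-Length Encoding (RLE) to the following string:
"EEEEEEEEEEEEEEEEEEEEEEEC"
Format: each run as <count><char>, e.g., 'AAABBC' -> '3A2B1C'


Scanning runs left to right:
  i=0: run of 'E' x 23 -> '23E'
  i=23: run of 'C' x 1 -> '1C'

RLE = 23E1C


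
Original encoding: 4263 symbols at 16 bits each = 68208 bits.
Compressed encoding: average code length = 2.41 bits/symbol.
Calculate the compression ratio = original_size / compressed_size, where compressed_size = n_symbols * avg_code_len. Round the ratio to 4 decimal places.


original_size = n_symbols * orig_bits = 4263 * 16 = 68208 bits
compressed_size = n_symbols * avg_code_len = 4263 * 2.41 = 10273.83 bits
ratio = original_size / compressed_size = 68208 / 10273.83 = 6.639

Compression ratio = 6.639


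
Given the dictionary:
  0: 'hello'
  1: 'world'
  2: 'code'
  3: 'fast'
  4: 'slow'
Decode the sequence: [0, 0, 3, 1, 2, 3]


Look up each index in the dictionary:
  0 -> 'hello'
  0 -> 'hello'
  3 -> 'fast'
  1 -> 'world'
  2 -> 'code'
  3 -> 'fast'

Decoded: "hello hello fast world code fast"


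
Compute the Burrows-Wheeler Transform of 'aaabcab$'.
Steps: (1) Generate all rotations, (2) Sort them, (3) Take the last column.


Rotations (sorted):
  0: $aaabcab -> last char: b
  1: aaabcab$ -> last char: $
  2: aabcab$a -> last char: a
  3: ab$aaabc -> last char: c
  4: abcab$aa -> last char: a
  5: b$aaabca -> last char: a
  6: bcab$aaa -> last char: a
  7: cab$aaab -> last char: b


BWT = b$acaaab


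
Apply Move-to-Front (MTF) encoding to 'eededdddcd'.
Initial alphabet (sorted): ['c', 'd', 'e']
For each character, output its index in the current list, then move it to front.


MTF encoding:
'e': index 2 in ['c', 'd', 'e'] -> ['e', 'c', 'd']
'e': index 0 in ['e', 'c', 'd'] -> ['e', 'c', 'd']
'd': index 2 in ['e', 'c', 'd'] -> ['d', 'e', 'c']
'e': index 1 in ['d', 'e', 'c'] -> ['e', 'd', 'c']
'd': index 1 in ['e', 'd', 'c'] -> ['d', 'e', 'c']
'd': index 0 in ['d', 'e', 'c'] -> ['d', 'e', 'c']
'd': index 0 in ['d', 'e', 'c'] -> ['d', 'e', 'c']
'd': index 0 in ['d', 'e', 'c'] -> ['d', 'e', 'c']
'c': index 2 in ['d', 'e', 'c'] -> ['c', 'd', 'e']
'd': index 1 in ['c', 'd', 'e'] -> ['d', 'c', 'e']


Output: [2, 0, 2, 1, 1, 0, 0, 0, 2, 1]


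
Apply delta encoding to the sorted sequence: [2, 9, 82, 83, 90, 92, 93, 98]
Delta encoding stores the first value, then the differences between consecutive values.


First value: 2
Deltas:
  9 - 2 = 7
  82 - 9 = 73
  83 - 82 = 1
  90 - 83 = 7
  92 - 90 = 2
  93 - 92 = 1
  98 - 93 = 5


Delta encoded: [2, 7, 73, 1, 7, 2, 1, 5]


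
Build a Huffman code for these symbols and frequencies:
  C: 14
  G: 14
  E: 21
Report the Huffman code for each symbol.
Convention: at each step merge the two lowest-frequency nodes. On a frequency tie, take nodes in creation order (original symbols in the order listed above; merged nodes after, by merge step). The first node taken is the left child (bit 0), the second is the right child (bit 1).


Huffman tree construction:
Step 1: Merge C(14) + G(14) = 28
Step 2: Merge E(21) + (C+G)(28) = 49
Read each symbol's code off the tree from the root (left child = 0, right child = 1).

Codes:
  C: 10 (length 2)
  G: 11 (length 2)
  E: 0 (length 1)
Average code length: 77/49 = 1.5714 bits/symbol


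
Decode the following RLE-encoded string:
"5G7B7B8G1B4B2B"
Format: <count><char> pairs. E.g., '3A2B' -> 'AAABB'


Expanding each <count><char> pair:
  5G -> 'GGGGG'
  7B -> 'BBBBBBB'
  7B -> 'BBBBBBB'
  8G -> 'GGGGGGGG'
  1B -> 'B'
  4B -> 'BBBB'
  2B -> 'BB'

Decoded = GGGGGBBBBBBBBBBBBBBGGGGGGGGBBBBBBB


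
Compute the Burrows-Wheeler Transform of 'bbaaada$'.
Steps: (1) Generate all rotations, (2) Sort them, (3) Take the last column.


Rotations (sorted):
  0: $bbaaada -> last char: a
  1: a$bbaaad -> last char: d
  2: aaada$bb -> last char: b
  3: aada$bba -> last char: a
  4: ada$bbaa -> last char: a
  5: baaada$b -> last char: b
  6: bbaaada$ -> last char: $
  7: da$bbaaa -> last char: a


BWT = adbaab$a


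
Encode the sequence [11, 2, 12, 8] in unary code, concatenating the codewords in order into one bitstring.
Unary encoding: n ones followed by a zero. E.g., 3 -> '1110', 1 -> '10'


Encode each number as n ones followed by a terminating 0:
  11 -> 111111111110 (12 bits)
  2 -> 110 (3 bits)
  12 -> 1111111111110 (13 bits)
  8 -> 111111110 (9 bits)
Total length = 12 + 3 + 13 + 9 = 37 bits.

Unary([11, 2, 12, 8]) = 1111111111101101111111111110111111110 (37 bits)


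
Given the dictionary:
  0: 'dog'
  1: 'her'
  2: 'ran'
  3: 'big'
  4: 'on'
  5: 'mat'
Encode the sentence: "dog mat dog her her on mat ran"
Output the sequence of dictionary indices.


Look up each word in the dictionary:
  'dog' -> 0
  'mat' -> 5
  'dog' -> 0
  'her' -> 1
  'her' -> 1
  'on' -> 4
  'mat' -> 5
  'ran' -> 2

Encoded: [0, 5, 0, 1, 1, 4, 5, 2]


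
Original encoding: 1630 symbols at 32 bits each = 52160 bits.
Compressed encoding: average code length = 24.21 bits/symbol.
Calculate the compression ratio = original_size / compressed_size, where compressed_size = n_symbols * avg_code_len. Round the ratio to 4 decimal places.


original_size = n_symbols * orig_bits = 1630 * 32 = 52160 bits
compressed_size = n_symbols * avg_code_len = 1630 * 24.21 = 39462.3 bits
ratio = original_size / compressed_size = 52160 / 39462.3 = 1.3218

Compression ratio = 1.3218


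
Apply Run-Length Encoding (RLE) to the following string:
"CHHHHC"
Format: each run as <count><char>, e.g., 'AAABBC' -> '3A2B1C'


Scanning runs left to right:
  i=0: run of 'C' x 1 -> '1C'
  i=1: run of 'H' x 4 -> '4H'
  i=5: run of 'C' x 1 -> '1C'

RLE = 1C4H1C


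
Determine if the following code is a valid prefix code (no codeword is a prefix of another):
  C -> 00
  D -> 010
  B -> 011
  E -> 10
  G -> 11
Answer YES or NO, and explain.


Checking each pair (does one codeword prefix another?):
  C='00' vs D='010': no prefix
  C='00' vs B='011': no prefix
  C='00' vs E='10': no prefix
  C='00' vs G='11': no prefix
  D='010' vs C='00': no prefix
  D='010' vs B='011': no prefix
  D='010' vs E='10': no prefix
  D='010' vs G='11': no prefix
  B='011' vs C='00': no prefix
  B='011' vs D='010': no prefix
  B='011' vs E='10': no prefix
  B='011' vs G='11': no prefix
  E='10' vs C='00': no prefix
  E='10' vs D='010': no prefix
  E='10' vs B='011': no prefix
  E='10' vs G='11': no prefix
  G='11' vs C='00': no prefix
  G='11' vs D='010': no prefix
  G='11' vs B='011': no prefix
  G='11' vs E='10': no prefix
No violation found over all pairs.

YES -- this is a valid prefix code. No codeword is a prefix of any other codeword.


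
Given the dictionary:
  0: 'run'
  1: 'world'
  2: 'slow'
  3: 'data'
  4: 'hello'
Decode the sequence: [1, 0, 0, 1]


Look up each index in the dictionary:
  1 -> 'world'
  0 -> 'run'
  0 -> 'run'
  1 -> 'world'

Decoded: "world run run world"


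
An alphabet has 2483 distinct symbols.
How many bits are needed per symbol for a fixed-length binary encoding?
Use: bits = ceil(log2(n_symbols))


log2(2483) = 11.2779
Bracket: 2^11 = 2048 < 2483 <= 2^12 = 4096
So ceil(log2(2483)) = 12

bits = ceil(log2(2483)) = ceil(11.2779) = 12 bits


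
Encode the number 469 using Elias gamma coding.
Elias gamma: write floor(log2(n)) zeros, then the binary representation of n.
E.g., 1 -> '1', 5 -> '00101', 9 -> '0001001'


num_bits = floor(log2(469)) + 1 = 9
leading_zeros = num_bits - 1 = 8
binary(469) = 111010101

Elias gamma(469) = '00000000' + '111010101' = 00000000111010101 (17 bits)


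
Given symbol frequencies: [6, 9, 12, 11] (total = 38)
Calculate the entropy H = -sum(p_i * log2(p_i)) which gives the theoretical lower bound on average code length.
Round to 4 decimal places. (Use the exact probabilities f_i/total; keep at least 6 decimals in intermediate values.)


Per-symbol terms -p_i * log2(p_i) with p_i = f_i/38:
  p = 6/38 = 0.157895: log2(p) = -2.662965, -p*log2(p) = 0.420468
  p = 9/38 = 0.236842: log2(p) = -2.078003, -p*log2(p) = 0.492158
  p = 12/38 = 0.315789: log2(p) = -1.662965, -p*log2(p) = 0.525147
  p = 11/38 = 0.289474: log2(p) = -1.788496, -p*log2(p) = 0.517722
H = 0.420468 + 0.492158 + 0.525147 + 0.517722 = 1.955495

H = 1.9555 bits/symbol


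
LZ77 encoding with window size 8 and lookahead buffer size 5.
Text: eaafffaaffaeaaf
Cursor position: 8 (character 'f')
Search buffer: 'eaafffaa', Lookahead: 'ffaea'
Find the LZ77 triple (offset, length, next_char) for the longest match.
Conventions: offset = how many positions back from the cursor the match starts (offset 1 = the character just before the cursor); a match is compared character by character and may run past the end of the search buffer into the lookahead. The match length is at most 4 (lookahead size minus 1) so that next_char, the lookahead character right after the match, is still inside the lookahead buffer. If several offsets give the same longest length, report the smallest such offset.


Try each offset into the search buffer:
  offset=1 (pos 7, char 'a'): match length 0
  offset=2 (pos 6, char 'a'): match length 0
  offset=3 (pos 5, char 'f'): match length 1
  offset=4 (pos 4, char 'f'): match length 3
  offset=5 (pos 3, char 'f'): match length 2
  offset=6 (pos 2, char 'a'): match length 0
  offset=7 (pos 1, char 'a'): match length 0
  offset=8 (pos 0, char 'e'): match length 0
Longest match has length 3 at offset 4.
next_char = character at position 8 + 3 = 11 -> 'e'

Best match: offset=4, length=3 (matching 'ffa' starting at position 4)
LZ77 triple: (4, 3, 'e')


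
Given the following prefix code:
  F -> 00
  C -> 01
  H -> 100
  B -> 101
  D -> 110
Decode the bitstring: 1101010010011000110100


Decoding step by step:
Bits 110 -> D
Bits 101 -> B
Bits 00 -> F
Bits 100 -> H
Bits 110 -> D
Bits 00 -> F
Bits 110 -> D
Bits 100 -> H


Decoded message: DBFHDFDH


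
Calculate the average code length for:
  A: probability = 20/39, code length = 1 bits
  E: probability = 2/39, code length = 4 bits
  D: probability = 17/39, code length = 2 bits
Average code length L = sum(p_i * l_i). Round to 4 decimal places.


Weighted contributions p_i * l_i:
  A: (20/39) * 1 = 20/39
  E: (2/39) * 4 = 8/39
  D: (17/39) * 2 = 34/39
Sum = (20 + 8 + 34)/39 = 62/39

L = 62/39 = 1.5897 bits/symbol


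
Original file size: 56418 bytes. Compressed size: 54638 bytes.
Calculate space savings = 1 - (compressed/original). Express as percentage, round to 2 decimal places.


ratio = compressed/original = 54638/56418 = 0.96845
savings = 1 - ratio = 1 - 0.96845 = 0.03155
as a percentage: 0.03155 * 100 = 3.16%

Space savings = 1 - 54638/56418 = 3.16%


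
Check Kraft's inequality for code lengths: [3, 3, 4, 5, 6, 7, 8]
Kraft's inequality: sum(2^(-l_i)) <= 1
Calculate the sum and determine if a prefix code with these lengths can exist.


Sum = 2^(-3) + 2^(-3) + 2^(-4) + 2^(-5) + 2^(-6) + 2^(-7) + 2^(-8)
    = 0.125 + 0.125 + 0.0625 + 0.03125 + 0.015625 + 0.0078125 + 0.00390625
    = 95/256 = 0.37109375
Since 0.37109375 <= 1, Kraft's inequality IS satisfied.
A prefix code with these lengths CAN exist.

Kraft sum = 0.37109375. Satisfied.


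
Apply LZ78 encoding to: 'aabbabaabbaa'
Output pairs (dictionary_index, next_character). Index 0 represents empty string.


LZ78 encoding steps:
Dictionary: {0: ''}
Step 1: w='' (idx 0), next='a' -> output (0, 'a'), add 'a' as idx 1
Step 2: w='a' (idx 1), next='b' -> output (1, 'b'), add 'ab' as idx 2
Step 3: w='' (idx 0), next='b' -> output (0, 'b'), add 'b' as idx 3
Step 4: w='ab' (idx 2), next='a' -> output (2, 'a'), add 'aba' as idx 4
Step 5: w='ab' (idx 2), next='b' -> output (2, 'b'), add 'abb' as idx 5
Step 6: w='a' (idx 1), next='a' -> output (1, 'a'), add 'aa' as idx 6


Encoded: [(0, 'a'), (1, 'b'), (0, 'b'), (2, 'a'), (2, 'b'), (1, 'a')]


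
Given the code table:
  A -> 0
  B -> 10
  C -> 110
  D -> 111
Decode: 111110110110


Decoding:
111 -> D
110 -> C
110 -> C
110 -> C


Result: DCCC


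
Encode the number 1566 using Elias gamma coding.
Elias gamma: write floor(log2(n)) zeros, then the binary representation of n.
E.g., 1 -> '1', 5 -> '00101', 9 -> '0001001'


num_bits = floor(log2(1566)) + 1 = 11
leading_zeros = num_bits - 1 = 10
binary(1566) = 11000011110

Elias gamma(1566) = '0000000000' + '11000011110' = 000000000011000011110 (21 bits)


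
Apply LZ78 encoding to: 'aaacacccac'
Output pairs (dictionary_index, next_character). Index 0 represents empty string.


LZ78 encoding steps:
Dictionary: {0: ''}
Step 1: w='' (idx 0), next='a' -> output (0, 'a'), add 'a' as idx 1
Step 2: w='a' (idx 1), next='a' -> output (1, 'a'), add 'aa' as idx 2
Step 3: w='' (idx 0), next='c' -> output (0, 'c'), add 'c' as idx 3
Step 4: w='a' (idx 1), next='c' -> output (1, 'c'), add 'ac' as idx 4
Step 5: w='c' (idx 3), next='c' -> output (3, 'c'), add 'cc' as idx 5
Step 6: w='ac' (idx 4), end of input -> output (4, '')


Encoded: [(0, 'a'), (1, 'a'), (0, 'c'), (1, 'c'), (3, 'c'), (4, '')]


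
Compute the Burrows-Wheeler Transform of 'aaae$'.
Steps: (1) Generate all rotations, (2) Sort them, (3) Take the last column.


Rotations (sorted):
  0: $aaae -> last char: e
  1: aaae$ -> last char: $
  2: aae$a -> last char: a
  3: ae$aa -> last char: a
  4: e$aaa -> last char: a


BWT = e$aaa


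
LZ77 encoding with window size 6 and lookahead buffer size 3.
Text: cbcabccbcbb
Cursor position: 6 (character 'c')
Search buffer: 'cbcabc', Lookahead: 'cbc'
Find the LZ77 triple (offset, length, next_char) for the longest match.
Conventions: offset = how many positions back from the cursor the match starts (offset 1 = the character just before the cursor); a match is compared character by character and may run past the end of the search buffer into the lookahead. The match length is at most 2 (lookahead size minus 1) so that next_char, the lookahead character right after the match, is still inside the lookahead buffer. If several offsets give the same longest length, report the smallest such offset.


Try each offset into the search buffer:
  offset=1 (pos 5, char 'c'): match length 1
  offset=2 (pos 4, char 'b'): match length 0
  offset=3 (pos 3, char 'a'): match length 0
  offset=4 (pos 2, char 'c'): match length 1
  offset=5 (pos 1, char 'b'): match length 0
  offset=6 (pos 0, char 'c'): match length 2
Longest match has length 2 at offset 6.
next_char = character at position 6 + 2 = 8 -> 'c'

Best match: offset=6, length=2 (matching 'cb' starting at position 0)
LZ77 triple: (6, 2, 'c')


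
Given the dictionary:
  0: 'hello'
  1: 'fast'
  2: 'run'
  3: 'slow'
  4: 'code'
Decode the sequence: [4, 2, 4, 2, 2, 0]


Look up each index in the dictionary:
  4 -> 'code'
  2 -> 'run'
  4 -> 'code'
  2 -> 'run'
  2 -> 'run'
  0 -> 'hello'

Decoded: "code run code run run hello"


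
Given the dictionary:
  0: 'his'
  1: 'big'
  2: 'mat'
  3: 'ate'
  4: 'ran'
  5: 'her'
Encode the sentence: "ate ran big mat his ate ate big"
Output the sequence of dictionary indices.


Look up each word in the dictionary:
  'ate' -> 3
  'ran' -> 4
  'big' -> 1
  'mat' -> 2
  'his' -> 0
  'ate' -> 3
  'ate' -> 3
  'big' -> 1

Encoded: [3, 4, 1, 2, 0, 3, 3, 1]


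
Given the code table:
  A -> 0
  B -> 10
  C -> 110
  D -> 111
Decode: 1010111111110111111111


Decoding:
10 -> B
10 -> B
111 -> D
111 -> D
110 -> C
111 -> D
111 -> D
111 -> D


Result: BBDDCDDD


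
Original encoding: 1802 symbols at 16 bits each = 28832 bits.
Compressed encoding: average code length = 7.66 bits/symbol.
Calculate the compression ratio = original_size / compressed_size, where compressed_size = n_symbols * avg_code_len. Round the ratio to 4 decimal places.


original_size = n_symbols * orig_bits = 1802 * 16 = 28832 bits
compressed_size = n_symbols * avg_code_len = 1802 * 7.66 = 13803.32 bits
ratio = original_size / compressed_size = 28832 / 13803.32 = 2.0888

Compression ratio = 2.0888


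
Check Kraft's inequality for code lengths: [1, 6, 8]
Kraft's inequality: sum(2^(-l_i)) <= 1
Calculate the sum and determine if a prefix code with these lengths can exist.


Sum = 2^(-1) + 2^(-6) + 2^(-8)
    = 0.5 + 0.015625 + 0.00390625
    = 133/256 = 0.51953125
Since 0.51953125 <= 1, Kraft's inequality IS satisfied.
A prefix code with these lengths CAN exist.

Kraft sum = 0.51953125. Satisfied.


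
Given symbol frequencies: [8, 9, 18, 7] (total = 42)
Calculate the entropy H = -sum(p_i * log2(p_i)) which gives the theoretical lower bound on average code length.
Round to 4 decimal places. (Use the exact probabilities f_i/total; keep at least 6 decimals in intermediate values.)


Per-symbol terms -p_i * log2(p_i) with p_i = f_i/42:
  p = 8/42 = 0.190476: log2(p) = -2.392317, -p*log2(p) = 0.455680
  p = 9/42 = 0.214286: log2(p) = -2.222392, -p*log2(p) = 0.476227
  p = 18/42 = 0.428571: log2(p) = -1.222392, -p*log2(p) = 0.523882
  p = 7/42 = 0.166667: log2(p) = -2.584963, -p*log2(p) = 0.430827
H = 0.455680 + 0.476227 + 0.523882 + 0.430827 = 1.886616

H = 1.8866 bits/symbol


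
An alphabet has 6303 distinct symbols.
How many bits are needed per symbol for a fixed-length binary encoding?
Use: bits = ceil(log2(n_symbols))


log2(6303) = 12.6218
Bracket: 2^12 = 4096 < 6303 <= 2^13 = 8192
So ceil(log2(6303)) = 13

bits = ceil(log2(6303)) = ceil(12.6218) = 13 bits


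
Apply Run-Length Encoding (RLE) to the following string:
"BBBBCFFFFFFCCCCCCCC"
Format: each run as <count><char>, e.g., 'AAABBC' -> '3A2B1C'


Scanning runs left to right:
  i=0: run of 'B' x 4 -> '4B'
  i=4: run of 'C' x 1 -> '1C'
  i=5: run of 'F' x 6 -> '6F'
  i=11: run of 'C' x 8 -> '8C'

RLE = 4B1C6F8C


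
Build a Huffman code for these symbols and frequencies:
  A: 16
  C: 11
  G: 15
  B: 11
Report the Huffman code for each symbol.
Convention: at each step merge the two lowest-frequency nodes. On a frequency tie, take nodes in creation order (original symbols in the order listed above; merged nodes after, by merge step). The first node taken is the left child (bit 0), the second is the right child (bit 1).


Huffman tree construction:
Step 1: Merge C(11) + B(11) = 22
Step 2: Merge G(15) + A(16) = 31
Step 3: Merge (C+B)(22) + (G+A)(31) = 53
Read each symbol's code off the tree from the root (left child = 0, right child = 1).

Codes:
  A: 11 (length 2)
  C: 00 (length 2)
  G: 10 (length 2)
  B: 01 (length 2)
Average code length: 106/53 = 2.0000 bits/symbol


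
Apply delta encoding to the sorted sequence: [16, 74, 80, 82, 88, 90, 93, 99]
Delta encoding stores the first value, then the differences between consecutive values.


First value: 16
Deltas:
  74 - 16 = 58
  80 - 74 = 6
  82 - 80 = 2
  88 - 82 = 6
  90 - 88 = 2
  93 - 90 = 3
  99 - 93 = 6


Delta encoded: [16, 58, 6, 2, 6, 2, 3, 6]


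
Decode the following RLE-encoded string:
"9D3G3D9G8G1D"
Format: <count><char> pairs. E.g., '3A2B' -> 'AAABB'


Expanding each <count><char> pair:
  9D -> 'DDDDDDDDD'
  3G -> 'GGG'
  3D -> 'DDD'
  9G -> 'GGGGGGGGG'
  8G -> 'GGGGGGGG'
  1D -> 'D'

Decoded = DDDDDDDDDGGGDDDGGGGGGGGGGGGGGGGGD


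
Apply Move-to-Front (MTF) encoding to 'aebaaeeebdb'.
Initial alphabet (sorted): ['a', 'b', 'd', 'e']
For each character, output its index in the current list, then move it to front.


MTF encoding:
'a': index 0 in ['a', 'b', 'd', 'e'] -> ['a', 'b', 'd', 'e']
'e': index 3 in ['a', 'b', 'd', 'e'] -> ['e', 'a', 'b', 'd']
'b': index 2 in ['e', 'a', 'b', 'd'] -> ['b', 'e', 'a', 'd']
'a': index 2 in ['b', 'e', 'a', 'd'] -> ['a', 'b', 'e', 'd']
'a': index 0 in ['a', 'b', 'e', 'd'] -> ['a', 'b', 'e', 'd']
'e': index 2 in ['a', 'b', 'e', 'd'] -> ['e', 'a', 'b', 'd']
'e': index 0 in ['e', 'a', 'b', 'd'] -> ['e', 'a', 'b', 'd']
'e': index 0 in ['e', 'a', 'b', 'd'] -> ['e', 'a', 'b', 'd']
'b': index 2 in ['e', 'a', 'b', 'd'] -> ['b', 'e', 'a', 'd']
'd': index 3 in ['b', 'e', 'a', 'd'] -> ['d', 'b', 'e', 'a']
'b': index 1 in ['d', 'b', 'e', 'a'] -> ['b', 'd', 'e', 'a']


Output: [0, 3, 2, 2, 0, 2, 0, 0, 2, 3, 1]


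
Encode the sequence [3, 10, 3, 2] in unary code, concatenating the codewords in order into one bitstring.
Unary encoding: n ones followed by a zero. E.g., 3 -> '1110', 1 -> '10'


Encode each number as n ones followed by a terminating 0:
  3 -> 1110 (4 bits)
  10 -> 11111111110 (11 bits)
  3 -> 1110 (4 bits)
  2 -> 110 (3 bits)
Total length = 4 + 11 + 4 + 3 = 22 bits.

Unary([3, 10, 3, 2]) = 1110111111111101110110 (22 bits)


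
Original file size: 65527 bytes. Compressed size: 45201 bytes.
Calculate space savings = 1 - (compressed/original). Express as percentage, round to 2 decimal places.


ratio = compressed/original = 45201/65527 = 0.689807
savings = 1 - ratio = 1 - 0.689807 = 0.310193
as a percentage: 0.310193 * 100 = 31.02%

Space savings = 1 - 45201/65527 = 31.02%


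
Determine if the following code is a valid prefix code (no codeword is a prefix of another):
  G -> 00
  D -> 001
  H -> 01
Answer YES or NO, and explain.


Checking each pair (does one codeword prefix another?):
  G='00' vs D='001': prefix -- VIOLATION

NO -- this is NOT a valid prefix code. G (00) is a prefix of D (001).


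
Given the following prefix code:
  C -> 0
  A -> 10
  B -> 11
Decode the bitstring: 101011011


Decoding step by step:
Bits 10 -> A
Bits 10 -> A
Bits 11 -> B
Bits 0 -> C
Bits 11 -> B


Decoded message: AABCB


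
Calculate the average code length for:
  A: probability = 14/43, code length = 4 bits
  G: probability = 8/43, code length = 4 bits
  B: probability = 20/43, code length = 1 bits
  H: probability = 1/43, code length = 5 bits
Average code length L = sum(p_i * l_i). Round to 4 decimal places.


Weighted contributions p_i * l_i:
  A: (14/43) * 4 = 56/43
  G: (8/43) * 4 = 32/43
  B: (20/43) * 1 = 20/43
  H: (1/43) * 5 = 5/43
Sum = (56 + 32 + 20 + 5)/43 = 113/43

L = 113/43 = 2.6279 bits/symbol
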